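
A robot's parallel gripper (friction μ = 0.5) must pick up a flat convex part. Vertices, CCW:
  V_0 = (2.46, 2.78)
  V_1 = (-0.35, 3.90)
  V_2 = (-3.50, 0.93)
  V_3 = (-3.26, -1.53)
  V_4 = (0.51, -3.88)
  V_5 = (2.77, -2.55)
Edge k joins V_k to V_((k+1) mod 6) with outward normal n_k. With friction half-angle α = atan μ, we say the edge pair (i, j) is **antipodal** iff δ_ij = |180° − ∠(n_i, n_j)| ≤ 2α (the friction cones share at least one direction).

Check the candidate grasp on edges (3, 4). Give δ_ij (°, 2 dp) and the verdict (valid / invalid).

α = atan 0.5 = 26.57°;  2α = 53.13°
edge 3: e_3 = (+3.77, -2.35);  n_3 = (-0.5290, -0.8486)
edge 4: e_4 = (+2.26, +1.33);  n_4 = (+0.5072, -0.8618)
∠(n_3, n_4) = 62.41°
δ = |180° − 62.41°| = 117.59°
117.59° > 2α = 53.13°  →  invalid

δ = 117.59°, invalid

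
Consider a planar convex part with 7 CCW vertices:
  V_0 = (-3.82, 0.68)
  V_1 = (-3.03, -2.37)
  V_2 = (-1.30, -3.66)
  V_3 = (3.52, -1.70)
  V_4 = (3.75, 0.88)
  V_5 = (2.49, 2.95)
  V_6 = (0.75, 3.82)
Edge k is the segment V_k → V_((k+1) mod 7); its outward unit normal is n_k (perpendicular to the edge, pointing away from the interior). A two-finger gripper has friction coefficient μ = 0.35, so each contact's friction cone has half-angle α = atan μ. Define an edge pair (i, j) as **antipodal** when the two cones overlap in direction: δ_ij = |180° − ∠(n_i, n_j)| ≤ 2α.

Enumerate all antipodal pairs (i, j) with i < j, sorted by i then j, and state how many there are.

α = atan 0.35 = 19.29°;  2α = 38.58°
n_0 = (-0.9681, -0.2507)
n_1 = (-0.5978, -0.8017)
n_2 = (+0.3767, -0.9263)
n_3 = (+0.9960, -0.0888)
n_4 = (+0.8542, +0.5199)
n_5 = (+0.4472, +0.8944)
n_6 = (-0.5663, +0.8242)
  (0,1): δ = 141.23°  ·
  (0,2): δ = 82.39°  ·
  (0,3): δ = 19.62°  ✓
  (0,4): δ = 16.81°  ✓
  (0,5): δ = 48.91°  ·
  (0,6): δ = 109.97°  ·
  (1,2): δ = 121.16°  ·
  (1,3): δ = 58.38°  ·
  (1,4): δ = 21.96°  ✓
  (1,5): δ = 10.15°  ✓
  (1,6): δ = 71.20°  ·
  (2,3): δ = 117.22°  ·
  (2,4): δ = 80.80°  ·
  (2,5): δ = 48.69°  ·
  (2,6): δ = 12.36°  ✓
  (3,4): δ = 143.58°  ·
  (3,5): δ = 111.47°  ·
  (3,6): δ = 50.41°  ·
  (4,5): δ = 147.89°  ·
  (4,6): δ = 86.84°  ·
  (5,6): δ = 118.94°  ·
antipodal pairs: 5

count = 5; pairs: (0,3), (0,4), (1,4), (1,5), (2,6)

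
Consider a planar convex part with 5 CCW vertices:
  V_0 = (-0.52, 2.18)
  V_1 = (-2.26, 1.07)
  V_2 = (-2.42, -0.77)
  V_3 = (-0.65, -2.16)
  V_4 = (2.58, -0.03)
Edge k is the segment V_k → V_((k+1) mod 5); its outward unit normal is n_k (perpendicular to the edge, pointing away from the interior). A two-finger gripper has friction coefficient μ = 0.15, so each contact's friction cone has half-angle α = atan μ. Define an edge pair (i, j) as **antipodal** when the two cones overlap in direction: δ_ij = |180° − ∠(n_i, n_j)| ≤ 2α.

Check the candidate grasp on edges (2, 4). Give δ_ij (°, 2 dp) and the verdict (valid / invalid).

α = atan 0.15 = 8.53°;  2α = 17.06°
edge 2: e_2 = (+1.77, -1.39);  n_2 = (-0.6176, -0.7865)
edge 4: e_4 = (-3.10, +2.21);  n_4 = (+0.5805, +0.8143)
∠(n_2, n_4) = 177.34°
δ = |180° − 177.34°| = 2.66°
2.66° ≤ 2α = 17.06°  →  valid

δ = 2.66°, valid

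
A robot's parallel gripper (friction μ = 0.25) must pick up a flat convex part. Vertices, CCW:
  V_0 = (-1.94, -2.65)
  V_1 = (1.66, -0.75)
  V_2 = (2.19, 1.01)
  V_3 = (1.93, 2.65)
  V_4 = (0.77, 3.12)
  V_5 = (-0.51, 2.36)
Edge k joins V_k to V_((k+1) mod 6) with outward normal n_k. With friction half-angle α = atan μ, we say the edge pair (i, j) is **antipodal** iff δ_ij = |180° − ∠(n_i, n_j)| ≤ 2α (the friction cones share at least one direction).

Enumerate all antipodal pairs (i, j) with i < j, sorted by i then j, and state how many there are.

α = atan 0.25 = 14.04°;  2α = 28.07°
n_0 = (+0.4668, -0.8844)
n_1 = (+0.9575, -0.2883)
n_2 = (+0.9877, +0.1566)
n_3 = (+0.3755, +0.9268)
n_4 = (-0.5105, +0.8599)
n_5 = (-0.9616, +0.2745)
  (0,1): δ = 134.58°  ·
  (0,2): δ = 108.82°  ·
  (0,3): δ = 49.88°  ·
  (0,4): δ = 2.88°  ✓
  (0,5): δ = 46.25°  ·
  (1,2): δ = 154.23°  ·
  (1,3): δ = 95.30°  ·
  (1,4): δ = 42.54°  ·
  (1,5): δ = 0.83°  ✓
  (2,3): δ = 121.06°  ·
  (2,4): δ = 68.31°  ·
  (2,5): δ = 24.94°  ✓
  (3,4): δ = 127.24°  ·
  (3,5): δ = 83.87°  ·
  (4,5): δ = 136.63°  ·
antipodal pairs: 3

count = 3; pairs: (0,4), (1,5), (2,5)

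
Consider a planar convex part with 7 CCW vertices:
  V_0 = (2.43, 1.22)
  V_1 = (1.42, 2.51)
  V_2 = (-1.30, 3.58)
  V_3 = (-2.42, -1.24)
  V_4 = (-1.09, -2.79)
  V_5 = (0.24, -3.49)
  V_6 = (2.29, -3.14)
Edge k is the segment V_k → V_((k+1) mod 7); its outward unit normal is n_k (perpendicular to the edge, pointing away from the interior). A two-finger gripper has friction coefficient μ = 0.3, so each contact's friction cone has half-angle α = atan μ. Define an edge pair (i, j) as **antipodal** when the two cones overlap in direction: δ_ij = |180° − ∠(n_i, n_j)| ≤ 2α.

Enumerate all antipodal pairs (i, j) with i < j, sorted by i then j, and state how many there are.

α = atan 0.3 = 16.70°;  2α = 33.40°
n_0 = (+0.7874, +0.6165)
n_1 = (+0.3661, +0.9306)
n_2 = (-0.9740, +0.2263)
n_3 = (-0.7589, -0.6512)
n_4 = (-0.4657, -0.8849)
n_5 = (+0.1683, -0.9857)
n_6 = (+0.9995, -0.0321)
  (0,1): δ = 149.53°  ·
  (0,2): δ = 51.14°  ·
  (0,3): δ = 2.57°  ✓
  (0,4): δ = 24.18°  ✓
  (0,5): δ = 61.63°  ·
  (0,6): δ = 140.10°  ·
  (1,2): δ = 81.61°  ·
  (1,3): δ = 27.89°  ✓
  (1,4): δ = 6.28°  ✓
  (1,5): δ = 31.16°  ✓
  (1,6): δ = 109.63°  ·
  (2,3): δ = 126.29°  ·
  (2,4): δ = 104.68°  ·
  (2,5): δ = 67.23°  ·
  (2,6): δ = 11.24°  ✓
  (3,4): δ = 158.39°  ·
  (3,5): δ = 120.94°  ·
  (3,6): δ = 42.47°  ·
  (4,5): δ = 142.55°  ·
  (4,6): δ = 64.08°  ·
  (5,6): δ = 101.53°  ·
antipodal pairs: 6

count = 6; pairs: (0,3), (0,4), (1,3), (1,4), (1,5), (2,6)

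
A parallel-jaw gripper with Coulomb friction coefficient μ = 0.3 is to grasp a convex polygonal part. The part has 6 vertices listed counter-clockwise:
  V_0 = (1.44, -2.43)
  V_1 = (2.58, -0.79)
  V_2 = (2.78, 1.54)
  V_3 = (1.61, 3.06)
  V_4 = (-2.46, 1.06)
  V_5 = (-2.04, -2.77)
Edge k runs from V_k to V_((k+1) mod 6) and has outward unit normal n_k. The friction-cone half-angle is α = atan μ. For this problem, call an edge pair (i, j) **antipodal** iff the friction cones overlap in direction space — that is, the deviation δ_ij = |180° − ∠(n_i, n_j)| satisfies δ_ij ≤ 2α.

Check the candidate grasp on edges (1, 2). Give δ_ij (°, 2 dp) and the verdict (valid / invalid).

α = atan 0.3 = 16.70°;  2α = 33.40°
edge 1: e_1 = (+0.20, +2.33);  n_1 = (+0.9963, -0.0855)
edge 2: e_2 = (-1.17, +1.52);  n_2 = (+0.7924, +0.6100)
∠(n_1, n_2) = 42.49°
δ = |180° − 42.49°| = 137.51°
137.51° > 2α = 33.40°  →  invalid

δ = 137.51°, invalid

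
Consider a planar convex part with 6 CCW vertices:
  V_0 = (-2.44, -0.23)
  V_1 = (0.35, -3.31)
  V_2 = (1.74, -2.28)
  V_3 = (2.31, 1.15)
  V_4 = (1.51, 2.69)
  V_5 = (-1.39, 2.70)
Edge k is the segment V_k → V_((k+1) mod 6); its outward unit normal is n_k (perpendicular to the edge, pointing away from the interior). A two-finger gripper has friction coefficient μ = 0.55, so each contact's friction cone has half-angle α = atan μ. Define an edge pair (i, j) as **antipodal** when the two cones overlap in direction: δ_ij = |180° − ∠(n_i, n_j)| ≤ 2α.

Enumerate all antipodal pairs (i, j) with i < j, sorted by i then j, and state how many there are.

count = 7; pairs: (0,2), (0,3), (0,4), (1,4), (1,5), (2,5), (3,5)

α = atan 0.55 = 28.81°;  2α = 57.62°
n_0 = (-0.7411, -0.6714)
n_1 = (+0.5954, -0.8035)
n_2 = (+0.9865, -0.1639)
n_3 = (+0.8874, +0.4610)
n_4 = (+0.0034, +1.0000)
n_5 = (-0.9414, +0.3374)
  (0,1): δ = 95.63°  ·
  (0,2): δ = 51.61°  ✓
  (0,3): δ = 14.72°  ✓
  (0,4): δ = 47.63°  ✓
  (0,5): δ = 118.11°  ·
  (1,2): δ = 135.97°  ·
  (1,3): δ = 99.09°  ·
  (1,4): δ = 36.74°  ✓
  (1,5): δ = 33.75°  ✓
  (2,3): δ = 143.11°  ·
  (2,4): δ = 80.76°  ·
  (2,5): δ = 10.28°  ✓
  (3,4): δ = 117.65°  ·
  (3,5): δ = 47.17°  ✓
  (4,5): δ = 109.52°  ·
antipodal pairs: 7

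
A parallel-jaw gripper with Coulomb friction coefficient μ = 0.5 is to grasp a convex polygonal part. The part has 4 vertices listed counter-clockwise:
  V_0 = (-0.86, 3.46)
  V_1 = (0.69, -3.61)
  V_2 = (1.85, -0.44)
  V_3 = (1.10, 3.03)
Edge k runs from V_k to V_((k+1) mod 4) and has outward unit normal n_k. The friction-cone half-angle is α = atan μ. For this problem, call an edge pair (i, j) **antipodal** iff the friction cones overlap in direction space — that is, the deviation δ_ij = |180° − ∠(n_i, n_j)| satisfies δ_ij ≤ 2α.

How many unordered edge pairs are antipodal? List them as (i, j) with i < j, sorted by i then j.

count = 2; pairs: (0,1), (0,2)

α = atan 0.5 = 26.57°;  2α = 53.13°
n_0 = (-0.9768, -0.2142)
n_1 = (+0.9391, -0.3436)
n_2 = (+0.9774, +0.2113)
n_3 = (+0.2143, +0.9768)
  (0,1): δ = 32.46°  ✓
  (0,2): δ = 0.17°  ✓
  (0,3): δ = 65.26°  ·
  (1,2): δ = 147.70°  ·
  (1,3): δ = 82.27°  ·
  (2,3): δ = 114.57°  ·
antipodal pairs: 2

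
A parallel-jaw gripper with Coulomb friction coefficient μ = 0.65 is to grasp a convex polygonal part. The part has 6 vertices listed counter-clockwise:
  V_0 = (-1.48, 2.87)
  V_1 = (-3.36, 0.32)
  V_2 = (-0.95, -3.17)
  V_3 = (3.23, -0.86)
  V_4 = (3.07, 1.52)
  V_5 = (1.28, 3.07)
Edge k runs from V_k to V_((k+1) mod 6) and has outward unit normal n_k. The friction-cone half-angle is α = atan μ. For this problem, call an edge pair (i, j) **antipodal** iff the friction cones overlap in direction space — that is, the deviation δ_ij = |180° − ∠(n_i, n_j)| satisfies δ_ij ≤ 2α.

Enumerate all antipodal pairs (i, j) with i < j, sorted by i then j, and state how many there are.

count = 6; pairs: (0,2), (0,3), (1,3), (1,4), (1,5), (2,5)

α = atan 0.65 = 33.02°;  2α = 66.05°
n_0 = (-0.8049, +0.5934)
n_1 = (-0.8229, -0.5682)
n_2 = (+0.4837, -0.8752)
n_3 = (+0.9977, +0.0671)
n_4 = (+0.6546, +0.7560)
n_5 = (-0.0723, +0.9974)
  (0,1): δ = 108.97°  ·
  (0,2): δ = 24.67°  ✓
  (0,3): δ = 40.25°  ✓
  (0,4): δ = 85.51°  ·
  (0,5): δ = 130.54°  ·
  (1,2): δ = 95.70°  ·
  (1,3): δ = 30.78°  ✓
  (1,4): δ = 14.48°  ✓
  (1,5): δ = 59.52°  ✓
  (2,3): δ = 115.08°  ·
  (2,4): δ = 69.82°  ·
  (2,5): δ = 24.78°  ✓
  (3,4): δ = 134.74°  ·
  (3,5): δ = 89.70°  ·
  (4,5): δ = 134.97°  ·
antipodal pairs: 6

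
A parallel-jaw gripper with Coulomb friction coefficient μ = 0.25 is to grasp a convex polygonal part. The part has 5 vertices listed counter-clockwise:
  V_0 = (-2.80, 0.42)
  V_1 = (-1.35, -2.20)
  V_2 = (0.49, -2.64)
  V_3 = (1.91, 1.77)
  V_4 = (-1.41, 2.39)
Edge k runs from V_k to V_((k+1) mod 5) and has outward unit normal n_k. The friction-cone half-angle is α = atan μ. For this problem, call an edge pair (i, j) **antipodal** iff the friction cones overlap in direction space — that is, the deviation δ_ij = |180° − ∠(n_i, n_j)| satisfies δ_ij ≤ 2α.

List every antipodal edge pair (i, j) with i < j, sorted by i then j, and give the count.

count = 2; pairs: (1,3), (2,4)

α = atan 0.25 = 14.04°;  2α = 28.07°
n_0 = (-0.8749, -0.4842)
n_1 = (-0.2326, -0.9726)
n_2 = (+0.9519, -0.3065)
n_3 = (+0.1836, +0.9830)
n_4 = (-0.8171, +0.5765)
  (0,1): δ = 132.41°  ·
  (0,2): δ = 46.81°  ·
  (0,3): δ = 50.46°  ·
  (0,4): δ = 115.83°  ·
  (1,2): δ = 94.40°  ·
  (1,3): δ = 2.87°  ✓
  (1,4): δ = 68.24°  ·
  (2,3): δ = 82.73°  ·
  (2,4): δ = 17.36°  ✓
  (3,4): δ = 114.63°  ·
antipodal pairs: 2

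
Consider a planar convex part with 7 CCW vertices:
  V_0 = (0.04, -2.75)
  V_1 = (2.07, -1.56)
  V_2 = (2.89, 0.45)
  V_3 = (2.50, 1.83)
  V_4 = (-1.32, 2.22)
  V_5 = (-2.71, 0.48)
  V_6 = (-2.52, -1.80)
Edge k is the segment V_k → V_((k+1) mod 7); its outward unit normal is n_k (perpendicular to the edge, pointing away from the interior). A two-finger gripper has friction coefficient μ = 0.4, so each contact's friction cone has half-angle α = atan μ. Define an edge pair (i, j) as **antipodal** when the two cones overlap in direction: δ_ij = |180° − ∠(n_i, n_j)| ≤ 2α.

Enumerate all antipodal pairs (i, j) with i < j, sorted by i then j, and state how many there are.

α = atan 0.4 = 21.80°;  2α = 43.60°
n_0 = (+0.5057, -0.8627)
n_1 = (+0.9259, -0.3777)
n_2 = (+0.9623, +0.2720)
n_3 = (+0.1016, +0.9948)
n_4 = (-0.7813, +0.6241)
n_5 = (-0.9965, -0.0830)
n_6 = (-0.3479, -0.9375)
  (0,1): δ = 142.57°  ·
  (0,2): δ = 104.60°  ·
  (0,3): δ = 36.21°  ✓
  (0,4): δ = 21.00°  ✓
  (0,5): δ = 64.38°  ·
  (0,6): δ = 129.26°  ·
  (1,2): δ = 142.03°  ·
  (1,3): δ = 73.64°  ·
  (1,4): δ = 16.43°  ✓
  (1,5): δ = 26.96°  ✓
  (1,6): δ = 91.83°  ·
  (2,3): δ = 111.61°  ·
  (2,4): δ = 54.40°  ·
  (2,5): δ = 11.02°  ✓
  (2,6): δ = 53.86°  ·
  (3,4): δ = 122.79°  ·
  (3,5): δ = 79.41°  ·
  (3,6): δ = 14.53°  ✓
  (4,5): δ = 136.62°  ·
  (4,6): δ = 71.74°  ·
  (5,6): δ = 115.12°  ·
antipodal pairs: 6

count = 6; pairs: (0,3), (0,4), (1,4), (1,5), (2,5), (3,6)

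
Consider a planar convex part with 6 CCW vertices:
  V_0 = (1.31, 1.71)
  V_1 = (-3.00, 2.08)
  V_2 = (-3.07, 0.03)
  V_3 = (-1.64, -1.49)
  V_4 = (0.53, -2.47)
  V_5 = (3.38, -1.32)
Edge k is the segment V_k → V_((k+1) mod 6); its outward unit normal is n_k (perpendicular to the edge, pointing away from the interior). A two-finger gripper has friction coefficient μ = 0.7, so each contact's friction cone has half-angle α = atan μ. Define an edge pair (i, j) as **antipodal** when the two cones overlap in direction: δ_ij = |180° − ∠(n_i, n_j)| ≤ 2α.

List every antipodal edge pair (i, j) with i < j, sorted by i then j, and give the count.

α = atan 0.7 = 34.99°;  2α = 69.98°
n_0 = (+0.0855, +0.9963)
n_1 = (-0.9994, +0.0341)
n_2 = (-0.7283, -0.6852)
n_3 = (-0.4116, -0.9114)
n_4 = (+0.3742, -0.9274)
n_5 = (+0.8257, +0.5641)
  (0,1): δ = 87.05°  ·
  (0,2): δ = 41.84°  ✓
  (0,3): δ = 19.40°  ✓
  (0,4): δ = 26.88°  ✓
  (0,5): δ = 129.25°  ·
  (1,2): δ = 134.79°  ·
  (1,3): δ = 112.35°  ·
  (1,4): δ = 66.07°  ✓
  (1,5): δ = 36.30°  ✓
  (2,3): δ = 157.56°  ·
  (2,4): δ = 111.28°  ·
  (2,5): δ = 8.91°  ✓
  (3,4): δ = 133.72°  ·
  (3,5): δ = 31.36°  ✓
  (4,5): δ = 77.63°  ·
antipodal pairs: 7

count = 7; pairs: (0,2), (0,3), (0,4), (1,4), (1,5), (2,5), (3,5)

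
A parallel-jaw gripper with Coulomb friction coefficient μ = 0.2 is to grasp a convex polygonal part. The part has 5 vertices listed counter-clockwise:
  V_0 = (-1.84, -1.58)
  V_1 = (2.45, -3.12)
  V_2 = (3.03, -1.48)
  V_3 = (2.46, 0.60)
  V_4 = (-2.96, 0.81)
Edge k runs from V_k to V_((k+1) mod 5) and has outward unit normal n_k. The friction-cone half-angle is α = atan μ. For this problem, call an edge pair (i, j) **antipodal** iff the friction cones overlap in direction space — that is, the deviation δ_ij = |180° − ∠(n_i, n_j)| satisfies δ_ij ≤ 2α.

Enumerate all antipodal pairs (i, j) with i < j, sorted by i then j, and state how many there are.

count = 2; pairs: (0,3), (2,4)

α = atan 0.2 = 11.31°;  2α = 22.62°
n_0 = (-0.3379, -0.9412)
n_1 = (+0.9428, -0.3334)
n_2 = (+0.9644, +0.2643)
n_3 = (+0.0387, +0.9993)
n_4 = (-0.9055, -0.4243)
  (0,1): δ = 89.73°  ·
  (0,2): δ = 54.93°  ·
  (0,3): δ = 17.53°  ✓
  (0,4): δ = 134.86°  ·
  (1,2): δ = 145.20°  ·
  (1,3): δ = 72.74°  ·
  (1,4): δ = 44.59°  ·
  (2,3): δ = 107.54°  ·
  (2,4): δ = 9.78°  ✓
  (3,4): δ = 62.67°  ·
antipodal pairs: 2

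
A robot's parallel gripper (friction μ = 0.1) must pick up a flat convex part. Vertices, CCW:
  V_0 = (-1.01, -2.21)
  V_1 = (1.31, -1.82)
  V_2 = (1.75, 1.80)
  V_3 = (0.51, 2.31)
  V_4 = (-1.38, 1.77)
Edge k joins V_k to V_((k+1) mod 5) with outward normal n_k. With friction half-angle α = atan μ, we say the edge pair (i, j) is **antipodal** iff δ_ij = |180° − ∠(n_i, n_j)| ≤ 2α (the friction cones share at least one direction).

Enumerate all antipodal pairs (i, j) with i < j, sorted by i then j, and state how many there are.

count = 1; pairs: (0,3)

α = atan 0.1 = 5.71°;  2α = 11.42°
n_0 = (+0.1658, -0.9862)
n_1 = (+0.9927, -0.1207)
n_2 = (+0.3804, +0.9248)
n_3 = (-0.2747, +0.9615)
n_4 = (-0.9957, -0.0926)
  (0,1): δ = 106.47°  ·
  (0,2): δ = 31.90°  ·
  (0,3): δ = 6.40°  ✓
  (0,4): δ = 85.77°  ·
  (1,2): δ = 105.43°  ·
  (1,3): δ = 67.12°  ·
  (1,4): δ = 12.24°  ·
  (2,3): δ = 141.70°  ·
  (2,4): δ = 62.33°  ·
  (3,4): δ = 100.63°  ·
antipodal pairs: 1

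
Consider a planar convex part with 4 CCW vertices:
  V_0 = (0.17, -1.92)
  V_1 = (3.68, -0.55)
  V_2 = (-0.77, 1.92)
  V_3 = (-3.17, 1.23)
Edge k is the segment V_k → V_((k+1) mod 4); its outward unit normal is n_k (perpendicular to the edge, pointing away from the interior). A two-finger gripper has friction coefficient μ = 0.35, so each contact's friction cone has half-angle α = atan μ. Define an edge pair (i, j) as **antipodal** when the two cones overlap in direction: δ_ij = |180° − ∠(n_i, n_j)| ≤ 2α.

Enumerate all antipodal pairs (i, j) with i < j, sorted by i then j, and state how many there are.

α = atan 0.35 = 19.29°;  2α = 38.58°
n_0 = (+0.3636, -0.9316)
n_1 = (+0.4853, +0.8743)
n_2 = (-0.2763, +0.9611)
n_3 = (-0.6861, -0.7275)
  (0,1): δ = 50.35°  ·
  (0,2): δ = 5.28°  ✓
  (0,3): δ = 115.36°  ·
  (1,2): δ = 134.93°  ·
  (1,3): δ = 14.29°  ✓
  (2,3): δ = 59.36°  ·
antipodal pairs: 2

count = 2; pairs: (0,2), (1,3)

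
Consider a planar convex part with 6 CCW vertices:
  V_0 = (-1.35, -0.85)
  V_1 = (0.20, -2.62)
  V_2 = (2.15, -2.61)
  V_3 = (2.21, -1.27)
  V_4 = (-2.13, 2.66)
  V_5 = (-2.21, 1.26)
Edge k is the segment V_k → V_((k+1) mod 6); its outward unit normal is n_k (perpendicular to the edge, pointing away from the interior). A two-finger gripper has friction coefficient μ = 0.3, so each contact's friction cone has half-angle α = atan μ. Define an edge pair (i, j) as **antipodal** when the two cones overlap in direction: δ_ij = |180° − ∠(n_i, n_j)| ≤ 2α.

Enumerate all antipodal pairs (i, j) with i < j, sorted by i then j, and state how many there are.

α = atan 0.3 = 16.70°;  2α = 33.40°
n_0 = (-0.7523, -0.6588)
n_1 = (+0.0051, -1.0000)
n_2 = (+0.9990, -0.0447)
n_3 = (+0.6712, +0.7413)
n_4 = (-0.9984, +0.0570)
n_5 = (-0.9260, -0.3774)
  (0,1): δ = 130.92°  ·
  (0,2): δ = 43.77°  ·
  (0,3): δ = 6.63°  ✓
  (0,4): δ = 135.52°  ·
  (0,5): δ = 160.97°  ·
  (1,2): δ = 92.86°  ·
  (1,3): δ = 42.46°  ·
  (1,4): δ = 86.44°  ·
  (1,5): δ = 111.88°  ·
  (2,3): δ = 129.60°  ·
  (2,4): δ = 0.71°  ✓
  (2,5): δ = 24.74°  ✓
  (3,4): δ = 51.11°  ·
  (3,5): δ = 25.66°  ✓
  (4,5): δ = 154.55°  ·
antipodal pairs: 4

count = 4; pairs: (0,3), (2,4), (2,5), (3,5)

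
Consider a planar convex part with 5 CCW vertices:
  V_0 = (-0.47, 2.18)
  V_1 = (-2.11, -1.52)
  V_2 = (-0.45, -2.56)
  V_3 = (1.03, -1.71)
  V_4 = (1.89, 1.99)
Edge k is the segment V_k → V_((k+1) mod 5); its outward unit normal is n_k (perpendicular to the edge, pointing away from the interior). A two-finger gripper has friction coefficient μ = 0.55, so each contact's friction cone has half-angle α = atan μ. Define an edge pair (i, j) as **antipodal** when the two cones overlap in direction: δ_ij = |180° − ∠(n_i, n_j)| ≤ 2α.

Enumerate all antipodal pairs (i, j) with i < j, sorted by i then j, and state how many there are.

α = atan 0.55 = 28.81°;  2α = 57.62°
n_0 = (-0.9142, +0.4052)
n_1 = (-0.5309, -0.8474)
n_2 = (+0.4980, -0.8672)
n_3 = (+0.9740, -0.2264)
n_4 = (+0.0802, +0.9968)
  (0,1): δ = 98.16°  ·
  (0,2): δ = 36.23°  ✓
  (0,3): δ = 10.82°  ✓
  (0,4): δ = 109.30°  ·
  (1,2): δ = 118.06°  ·
  (1,3): δ = 71.02°  ·
  (1,4): δ = 27.46°  ✓
  (2,3): δ = 132.95°  ·
  (2,4): δ = 34.47°  ✓
  (3,4): δ = 81.52°  ·
antipodal pairs: 4

count = 4; pairs: (0,2), (0,3), (1,4), (2,4)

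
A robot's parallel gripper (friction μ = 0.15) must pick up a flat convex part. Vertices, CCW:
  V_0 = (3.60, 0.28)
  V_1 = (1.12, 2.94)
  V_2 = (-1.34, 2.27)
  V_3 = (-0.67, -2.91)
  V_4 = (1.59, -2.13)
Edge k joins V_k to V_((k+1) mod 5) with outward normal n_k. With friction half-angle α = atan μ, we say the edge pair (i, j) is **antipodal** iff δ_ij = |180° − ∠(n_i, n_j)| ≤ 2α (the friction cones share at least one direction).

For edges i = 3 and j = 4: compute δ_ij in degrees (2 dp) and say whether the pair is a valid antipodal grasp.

α = atan 0.15 = 8.53°;  2α = 17.06°
edge 3: e_3 = (+2.26, +0.78);  n_3 = (+0.3262, -0.9453)
edge 4: e_4 = (+2.01, +2.41);  n_4 = (+0.7680, -0.6405)
∠(n_3, n_4) = 31.13°
δ = |180° − 31.13°| = 148.87°
148.87° > 2α = 17.06°  →  invalid

δ = 148.87°, invalid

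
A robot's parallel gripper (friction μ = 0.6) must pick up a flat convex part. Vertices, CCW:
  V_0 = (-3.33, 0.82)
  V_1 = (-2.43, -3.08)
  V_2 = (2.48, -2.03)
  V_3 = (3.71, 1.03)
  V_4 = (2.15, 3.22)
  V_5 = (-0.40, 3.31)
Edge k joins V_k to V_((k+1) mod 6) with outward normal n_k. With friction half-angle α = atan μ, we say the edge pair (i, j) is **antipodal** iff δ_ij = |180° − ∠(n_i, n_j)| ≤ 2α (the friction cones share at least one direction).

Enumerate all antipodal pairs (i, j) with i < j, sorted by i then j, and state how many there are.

α = atan 0.6 = 30.96°;  2α = 61.93°
n_0 = (-0.9744, -0.2249)
n_1 = (+0.2091, -0.9779)
n_2 = (+0.9278, -0.3730)
n_3 = (+0.8145, +0.5802)
n_4 = (+0.0353, +0.9994)
n_5 = (-0.6476, +0.7620)
  (0,1): δ = 90.92°  ·
  (0,2): δ = 34.89°  ✓
  (0,3): δ = 22.47°  ✓
  (0,4): δ = 74.98°  ·
  (0,5): δ = 117.36°  ·
  (1,2): δ = 123.97°  ·
  (1,3): δ = 66.61°  ·
  (1,4): δ = 14.09°  ✓
  (1,5): δ = 28.29°  ✓
  (2,3): δ = 122.64°  ·
  (2,4): δ = 70.12°  ·
  (2,5): δ = 27.74°  ✓
  (3,4): δ = 127.48°  ·
  (3,5): δ = 85.10°  ·
  (4,5): δ = 137.62°  ·
antipodal pairs: 5

count = 5; pairs: (0,2), (0,3), (1,4), (1,5), (2,5)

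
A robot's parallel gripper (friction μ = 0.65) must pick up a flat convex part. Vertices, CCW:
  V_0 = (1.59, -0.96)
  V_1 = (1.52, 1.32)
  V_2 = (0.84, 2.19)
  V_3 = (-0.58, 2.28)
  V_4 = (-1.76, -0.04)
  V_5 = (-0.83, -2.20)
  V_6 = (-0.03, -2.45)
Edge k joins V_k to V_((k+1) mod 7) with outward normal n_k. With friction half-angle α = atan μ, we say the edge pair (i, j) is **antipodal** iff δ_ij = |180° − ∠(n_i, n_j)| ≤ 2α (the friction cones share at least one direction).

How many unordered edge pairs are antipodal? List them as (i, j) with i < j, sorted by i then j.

count = 9; pairs: (0,3), (0,4), (1,3), (1,4), (1,5), (2,4), (2,5), (2,6), (3,6)

α = atan 0.65 = 33.02°;  2α = 66.05°
n_0 = (+0.9995, +0.0307)
n_1 = (+0.7879, +0.6158)
n_2 = (+0.0633, +0.9980)
n_3 = (-0.8913, +0.4534)
n_4 = (-0.9185, -0.3955)
n_5 = (-0.2983, -0.9545)
n_6 = (+0.6770, -0.7360)
  (0,1): δ = 143.75°  ·
  (0,2): δ = 95.39°  ·
  (0,3): δ = 28.72°  ✓
  (0,4): δ = 21.54°  ✓
  (0,5): δ = 70.89°  ·
  (0,6): δ = 130.85°  ·
  (1,2): δ = 131.64°  ·
  (1,3): δ = 64.97°  ✓
  (1,4): δ = 14.72°  ✓
  (1,5): δ = 34.63°  ✓
  (1,6): δ = 94.59°  ·
  (2,3): δ = 113.33°  ·
  (2,4): δ = 63.08°  ✓
  (2,5): δ = 13.73°  ✓
  (2,6): δ = 46.23°  ✓
  (3,4): δ = 129.75°  ·
  (3,5): δ = 80.40°  ·
  (3,6): δ = 20.43°  ✓
  (4,5): δ = 130.65°  ·
  (4,6): δ = 70.69°  ·
  (5,6): δ = 120.04°  ·
antipodal pairs: 9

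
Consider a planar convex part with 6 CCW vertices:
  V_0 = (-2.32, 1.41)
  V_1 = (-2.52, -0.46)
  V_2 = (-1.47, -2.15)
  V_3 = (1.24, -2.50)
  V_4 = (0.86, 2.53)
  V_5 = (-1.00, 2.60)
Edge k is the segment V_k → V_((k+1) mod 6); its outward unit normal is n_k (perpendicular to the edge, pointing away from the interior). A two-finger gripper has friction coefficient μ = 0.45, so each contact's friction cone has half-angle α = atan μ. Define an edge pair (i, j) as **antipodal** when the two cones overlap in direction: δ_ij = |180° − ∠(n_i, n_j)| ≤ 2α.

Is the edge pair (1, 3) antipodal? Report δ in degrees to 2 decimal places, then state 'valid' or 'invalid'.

δ = 27.53°, valid

α = atan 0.45 = 24.23°;  2α = 48.46°
edge 1: e_1 = (+1.05, -1.69);  n_1 = (-0.8494, -0.5277)
edge 3: e_3 = (-0.38, +5.03);  n_3 = (+0.9972, +0.0753)
∠(n_1, n_3) = 152.47°
δ = |180° − 152.47°| = 27.53°
27.53° ≤ 2α = 48.46°  →  valid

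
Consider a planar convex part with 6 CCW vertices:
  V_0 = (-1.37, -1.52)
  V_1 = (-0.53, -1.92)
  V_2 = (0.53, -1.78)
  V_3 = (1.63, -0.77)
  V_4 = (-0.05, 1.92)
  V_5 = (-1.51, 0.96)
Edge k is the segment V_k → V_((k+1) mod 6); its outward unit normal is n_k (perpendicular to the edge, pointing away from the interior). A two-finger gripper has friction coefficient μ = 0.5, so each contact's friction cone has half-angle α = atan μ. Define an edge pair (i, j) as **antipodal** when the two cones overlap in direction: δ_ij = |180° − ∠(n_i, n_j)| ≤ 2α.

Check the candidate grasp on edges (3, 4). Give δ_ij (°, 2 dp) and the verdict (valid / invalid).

δ = 88.66°, invalid

α = atan 0.5 = 26.57°;  2α = 53.13°
edge 3: e_3 = (-1.68, +2.69);  n_3 = (+0.8482, +0.5297)
edge 4: e_4 = (-1.46, -0.96);  n_4 = (-0.5494, +0.8356)
∠(n_3, n_4) = 91.34°
δ = |180° − 91.34°| = 88.66°
88.66° > 2α = 53.13°  →  invalid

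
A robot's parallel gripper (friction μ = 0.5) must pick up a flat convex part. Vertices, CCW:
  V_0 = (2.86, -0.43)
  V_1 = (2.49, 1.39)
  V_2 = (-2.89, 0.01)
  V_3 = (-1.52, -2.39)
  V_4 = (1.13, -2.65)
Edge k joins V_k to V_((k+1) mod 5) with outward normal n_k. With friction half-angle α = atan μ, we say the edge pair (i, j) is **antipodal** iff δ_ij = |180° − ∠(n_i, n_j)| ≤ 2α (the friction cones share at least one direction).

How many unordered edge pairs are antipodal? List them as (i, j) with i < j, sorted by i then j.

α = atan 0.5 = 26.57°;  2α = 53.13°
n_0 = (+0.9800, +0.1992)
n_1 = (-0.2485, +0.9686)
n_2 = (-0.8685, -0.4957)
n_3 = (-0.0976, -0.9952)
n_4 = (+0.7888, -0.6147)
  (0,1): δ = 87.10°  ·
  (0,2): δ = 18.23°  ✓
  (0,3): δ = 72.91°  ·
  (0,4): δ = 130.58°  ·
  (1,2): δ = 74.67°  ·
  (1,3): δ = 19.99°  ✓
  (1,4): δ = 37.68°  ✓
  (2,3): δ = 125.32°  ·
  (2,4): δ = 67.65°  ·
  (3,4): δ = 122.33°  ·
antipodal pairs: 3

count = 3; pairs: (0,2), (1,3), (1,4)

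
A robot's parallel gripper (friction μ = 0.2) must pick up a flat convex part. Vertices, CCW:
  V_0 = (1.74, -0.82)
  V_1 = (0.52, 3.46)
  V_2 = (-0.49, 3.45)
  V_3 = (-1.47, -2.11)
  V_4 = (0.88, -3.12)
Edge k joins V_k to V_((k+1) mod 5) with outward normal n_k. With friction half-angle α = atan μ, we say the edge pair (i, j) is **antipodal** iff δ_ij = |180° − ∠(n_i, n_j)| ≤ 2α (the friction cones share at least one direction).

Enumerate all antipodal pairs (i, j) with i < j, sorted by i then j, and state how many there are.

count = 1; pairs: (2,4)

α = atan 0.2 = 11.31°;  2α = 22.62°
n_0 = (+0.9617, +0.2741)
n_1 = (-0.0099, +1.0000)
n_2 = (-0.9848, +0.1736)
n_3 = (-0.3949, -0.9187)
n_4 = (+0.9367, -0.3502)
  (0,1): δ = 105.34°  ·
  (0,2): δ = 25.91°  ·
  (0,3): δ = 50.83°  ·
  (0,4): δ = 143.59°  ·
  (1,2): δ = 100.56°  ·
  (1,3): δ = 23.82°  ·
  (1,4): δ = 68.93°  ·
  (2,3): δ = 103.26°  ·
  (2,4): δ = 10.51°  ✓
  (3,4): δ = 87.24°  ·
antipodal pairs: 1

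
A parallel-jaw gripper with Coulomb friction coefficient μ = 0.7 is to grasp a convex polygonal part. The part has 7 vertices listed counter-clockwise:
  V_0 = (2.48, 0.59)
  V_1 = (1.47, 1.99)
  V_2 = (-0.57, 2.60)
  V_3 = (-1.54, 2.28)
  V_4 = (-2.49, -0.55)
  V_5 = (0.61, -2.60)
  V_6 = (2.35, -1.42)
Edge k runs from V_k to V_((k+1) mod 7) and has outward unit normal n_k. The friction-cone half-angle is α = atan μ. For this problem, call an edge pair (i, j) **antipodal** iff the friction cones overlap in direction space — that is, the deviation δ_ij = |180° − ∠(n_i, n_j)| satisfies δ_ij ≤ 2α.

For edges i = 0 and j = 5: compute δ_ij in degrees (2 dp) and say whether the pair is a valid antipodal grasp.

α = atan 0.7 = 34.99°;  2α = 69.98°
edge 0: e_0 = (-1.01, +1.40);  n_0 = (+0.8110, +0.5851)
edge 5: e_5 = (+1.74, +1.18);  n_5 = (+0.5613, -0.8276)
∠(n_0, n_5) = 91.66°
δ = |180° − 91.66°| = 88.34°
88.34° > 2α = 69.98°  →  invalid

δ = 88.34°, invalid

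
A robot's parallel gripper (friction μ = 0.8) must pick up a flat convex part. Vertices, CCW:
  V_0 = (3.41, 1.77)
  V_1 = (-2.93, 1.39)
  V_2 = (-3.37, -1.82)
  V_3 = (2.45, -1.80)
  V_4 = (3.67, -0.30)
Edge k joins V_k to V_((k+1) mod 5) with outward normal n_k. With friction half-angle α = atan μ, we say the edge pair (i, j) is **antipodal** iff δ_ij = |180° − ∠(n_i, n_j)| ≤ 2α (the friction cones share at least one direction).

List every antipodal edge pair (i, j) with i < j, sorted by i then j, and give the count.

α = atan 0.8 = 38.66°;  2α = 77.32°
n_0 = (-0.0598, +0.9982)
n_1 = (-0.9907, +0.1358)
n_2 = (+0.0034, -1.0000)
n_3 = (+0.7758, -0.6310)
n_4 = (+0.9922, +0.1246)
  (0,1): δ = 101.24°  ·
  (0,2): δ = 3.23°  ✓
  (0,3): δ = 47.45°  ✓
  (0,4): δ = 93.73°  ·
  (1,2): δ = 82.00°  ·
  (1,3): δ = 31.32°  ✓
  (1,4): δ = 14.96°  ✓
  (2,3): δ = 129.32°  ·
  (2,4): δ = 83.04°  ·
  (3,4): δ = 133.72°  ·
antipodal pairs: 4

count = 4; pairs: (0,2), (0,3), (1,3), (1,4)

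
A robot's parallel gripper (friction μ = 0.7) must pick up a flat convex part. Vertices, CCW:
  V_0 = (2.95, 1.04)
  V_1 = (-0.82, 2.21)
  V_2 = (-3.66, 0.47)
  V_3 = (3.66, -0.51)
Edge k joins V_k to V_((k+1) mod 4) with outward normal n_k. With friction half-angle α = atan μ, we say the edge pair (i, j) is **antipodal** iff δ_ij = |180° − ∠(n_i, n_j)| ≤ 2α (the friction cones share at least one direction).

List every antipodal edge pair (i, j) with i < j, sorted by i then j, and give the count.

count = 3; pairs: (0,2), (1,2), (2,3)

α = atan 0.7 = 34.99°;  2α = 69.98°
n_0 = (+0.2964, +0.9551)
n_1 = (-0.5224, +0.8527)
n_2 = (-0.1327, -0.9912)
n_3 = (+0.9092, +0.4165)
  (0,1): δ = 131.26°  ·
  (0,2): δ = 9.62°  ✓
  (0,3): δ = 131.85°  ·
  (1,2): δ = 39.12°  ✓
  (1,3): δ = 83.12°  ·
  (2,3): δ = 57.76°  ✓
antipodal pairs: 3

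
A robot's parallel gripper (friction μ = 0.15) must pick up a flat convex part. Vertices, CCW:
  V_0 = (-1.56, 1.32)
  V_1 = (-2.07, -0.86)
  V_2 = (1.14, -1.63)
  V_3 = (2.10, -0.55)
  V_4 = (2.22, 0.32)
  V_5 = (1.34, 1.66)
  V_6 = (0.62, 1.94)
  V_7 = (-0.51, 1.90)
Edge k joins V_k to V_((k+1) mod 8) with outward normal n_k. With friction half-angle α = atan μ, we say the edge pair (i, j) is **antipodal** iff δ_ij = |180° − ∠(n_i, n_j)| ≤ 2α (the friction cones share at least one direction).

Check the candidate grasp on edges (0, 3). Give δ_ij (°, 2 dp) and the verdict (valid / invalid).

α = atan 0.15 = 8.53°;  2α = 17.06°
edge 0: e_0 = (-0.51, -2.18);  n_0 = (-0.9737, +0.2278)
edge 3: e_3 = (+0.12, +0.87);  n_3 = (+0.9906, -0.1366)
∠(n_0, n_3) = 174.69°
δ = |180° − 174.69°| = 5.31°
5.31° ≤ 2α = 17.06°  →  valid

δ = 5.31°, valid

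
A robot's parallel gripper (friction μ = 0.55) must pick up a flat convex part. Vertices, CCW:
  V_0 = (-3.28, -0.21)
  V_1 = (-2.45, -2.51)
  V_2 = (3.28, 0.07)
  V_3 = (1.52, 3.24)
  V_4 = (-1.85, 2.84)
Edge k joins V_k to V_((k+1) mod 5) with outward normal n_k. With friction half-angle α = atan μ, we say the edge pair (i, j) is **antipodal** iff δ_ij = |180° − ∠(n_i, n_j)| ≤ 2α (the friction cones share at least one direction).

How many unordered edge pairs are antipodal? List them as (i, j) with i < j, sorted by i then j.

count = 4; pairs: (0,2), (1,3), (1,4), (2,4)

α = atan 0.55 = 28.81°;  2α = 57.62°
n_0 = (-0.9406, -0.3394)
n_1 = (+0.4106, -0.9118)
n_2 = (+0.8743, +0.4854)
n_3 = (-0.1179, +0.9930)
n_4 = (-0.9054, +0.4245)
  (0,1): δ = 85.60°  ·
  (0,2): δ = 9.20°  ✓
  (0,3): δ = 76.93°  ·
  (0,4): δ = 135.04°  ·
  (1,2): δ = 85.20°  ·
  (1,3): δ = 17.47°  ✓
  (1,4): δ = 40.64°  ✓
  (2,3): δ = 112.27°  ·
  (2,4): δ = 54.16°  ✓
  (3,4): δ = 121.89°  ·
antipodal pairs: 4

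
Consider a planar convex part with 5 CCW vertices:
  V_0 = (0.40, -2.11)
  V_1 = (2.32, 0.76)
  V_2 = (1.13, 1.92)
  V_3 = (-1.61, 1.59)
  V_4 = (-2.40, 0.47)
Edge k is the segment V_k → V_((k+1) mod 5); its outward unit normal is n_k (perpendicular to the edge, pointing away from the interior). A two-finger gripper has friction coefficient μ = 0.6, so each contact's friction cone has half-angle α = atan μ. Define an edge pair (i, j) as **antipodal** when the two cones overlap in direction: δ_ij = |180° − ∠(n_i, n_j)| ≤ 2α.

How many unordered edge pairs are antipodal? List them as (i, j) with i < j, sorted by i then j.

count = 4; pairs: (0,2), (0,3), (1,4), (2,4)

α = atan 0.6 = 30.96°;  2α = 61.93°
n_0 = (+0.8312, -0.5560)
n_1 = (+0.6980, +0.7161)
n_2 = (-0.1196, +0.9928)
n_3 = (-0.8172, +0.5764)
n_4 = (-0.6776, -0.7354)
  (0,1): δ = 100.49°  ·
  (0,2): δ = 49.35°  ✓
  (0,3): δ = 1.42°  ✓
  (0,4): δ = 81.12°  ·
  (1,2): δ = 128.86°  ·
  (1,3): δ = 80.93°  ·
  (1,4): δ = 1.61°  ✓
  (2,3): δ = 132.07°  ·
  (2,4): δ = 49.53°  ✓
  (3,4): δ = 97.46°  ·
antipodal pairs: 4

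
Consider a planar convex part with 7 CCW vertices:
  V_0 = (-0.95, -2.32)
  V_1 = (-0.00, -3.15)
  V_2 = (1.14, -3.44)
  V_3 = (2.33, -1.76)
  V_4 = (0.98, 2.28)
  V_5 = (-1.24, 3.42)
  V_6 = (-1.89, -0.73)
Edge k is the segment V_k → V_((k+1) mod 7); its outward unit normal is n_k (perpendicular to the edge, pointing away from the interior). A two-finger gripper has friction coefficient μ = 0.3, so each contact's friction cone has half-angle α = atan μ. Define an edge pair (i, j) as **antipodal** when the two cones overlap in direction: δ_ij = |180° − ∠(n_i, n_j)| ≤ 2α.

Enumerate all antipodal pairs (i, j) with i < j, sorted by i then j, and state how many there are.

count = 7; pairs: (0,3), (0,4), (1,4), (2,5), (3,5), (3,6), (4,6)

α = atan 0.3 = 16.70°;  2α = 33.40°
n_0 = (-0.6579, -0.7531)
n_1 = (-0.2465, -0.9691)
n_2 = (+0.8160, -0.5780)
n_3 = (+0.9484, +0.3169)
n_4 = (+0.4568, +0.8896)
n_5 = (-0.9880, +0.1547)
n_6 = (-0.8608, -0.5089)
  (0,1): δ = 153.13°  ·
  (0,2): δ = 84.17°  ·
  (0,3): δ = 30.38°  ✓
  (0,4): δ = 13.96°  ✓
  (0,5): δ = 122.24°  ·
  (0,6): δ = 161.73°  ·
  (1,2): δ = 111.04°  ·
  (1,3): δ = 57.25°  ·
  (1,4): δ = 12.91°  ✓
  (1,5): δ = 95.37°  ·
  (1,6): δ = 134.86°  ·
  (2,3): δ = 126.21°  ·
  (2,4): δ = 81.87°  ·
  (2,5): δ = 26.41°  ✓
  (2,6): δ = 65.90°  ·
  (3,4): δ = 135.66°  ·
  (3,5): δ = 27.38°  ✓
  (3,6): δ = 12.11°  ✓
  (4,5): δ = 71.72°  ·
  (4,6): δ = 32.23°  ✓
  (5,6): δ = 140.51°  ·
antipodal pairs: 7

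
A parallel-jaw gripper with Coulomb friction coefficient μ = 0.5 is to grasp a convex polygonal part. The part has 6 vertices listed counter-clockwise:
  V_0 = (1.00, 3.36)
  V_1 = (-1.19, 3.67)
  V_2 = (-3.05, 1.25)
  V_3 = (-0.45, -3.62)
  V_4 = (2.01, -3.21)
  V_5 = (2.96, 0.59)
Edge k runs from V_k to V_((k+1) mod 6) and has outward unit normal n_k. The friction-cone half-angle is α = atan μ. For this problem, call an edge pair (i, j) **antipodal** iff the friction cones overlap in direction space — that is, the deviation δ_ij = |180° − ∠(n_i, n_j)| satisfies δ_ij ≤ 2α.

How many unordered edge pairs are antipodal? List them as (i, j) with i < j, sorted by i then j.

count = 5; pairs: (0,3), (1,3), (1,4), (2,4), (2,5)

α = atan 0.5 = 26.57°;  2α = 53.13°
n_0 = (+0.1402, +0.9901)
n_1 = (-0.7929, +0.6094)
n_2 = (-0.8822, -0.4710)
n_3 = (+0.1644, -0.9864)
n_4 = (+0.9701, -0.2425)
n_5 = (+0.8163, +0.5776)
  (0,1): δ = 119.49°  ·
  (0,2): δ = 53.85°  ·
  (0,3): δ = 17.52°  ✓
  (0,4): δ = 84.02°  ·
  (0,5): δ = 133.34°  ·
  (1,2): δ = 114.36°  ·
  (1,3): δ = 42.99°  ✓
  (1,4): δ = 23.51°  ✓
  (1,5): δ = 72.83°  ·
  (2,3): δ = 108.63°  ·
  (2,4): δ = 42.13°  ✓
  (2,5): δ = 7.19°  ✓
  (3,4): δ = 113.50°  ·
  (3,5): δ = 64.18°  ·
  (4,5): δ = 130.68°  ·
antipodal pairs: 5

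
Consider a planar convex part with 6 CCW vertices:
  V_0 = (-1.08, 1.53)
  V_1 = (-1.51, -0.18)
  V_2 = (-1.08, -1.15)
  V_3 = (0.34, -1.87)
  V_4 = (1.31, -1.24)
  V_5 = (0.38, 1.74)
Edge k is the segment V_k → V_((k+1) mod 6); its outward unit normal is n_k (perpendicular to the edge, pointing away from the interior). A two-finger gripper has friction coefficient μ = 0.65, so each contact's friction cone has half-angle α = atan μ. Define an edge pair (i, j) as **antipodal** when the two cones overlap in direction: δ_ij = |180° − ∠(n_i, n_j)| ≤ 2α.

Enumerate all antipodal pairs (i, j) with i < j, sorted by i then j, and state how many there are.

α = atan 0.65 = 33.02°;  2α = 66.05°
n_0 = (-0.9698, +0.2439)
n_1 = (-0.9142, -0.4053)
n_2 = (-0.4522, -0.8919)
n_3 = (+0.5447, -0.8386)
n_4 = (+0.9546, +0.2979)
n_5 = (-0.1424, +0.9898)
  (0,1): δ = 141.98°  ·
  (0,2): δ = 102.77°  ·
  (0,3): δ = 42.88°  ✓
  (0,4): δ = 31.45°  ✓
  (0,5): δ = 112.30°  ·
  (1,2): δ = 140.79°  ·
  (1,3): δ = 80.90°  ·
  (1,4): δ = 6.58°  ✓
  (1,5): δ = 74.28°  ·
  (2,3): δ = 120.11°  ·
  (2,4): δ = 45.78°  ✓
  (2,5): δ = 35.07°  ✓
  (3,4): δ = 105.67°  ·
  (3,5): δ = 24.82°  ✓
  (4,5): δ = 99.15°  ·
antipodal pairs: 6

count = 6; pairs: (0,3), (0,4), (1,4), (2,4), (2,5), (3,5)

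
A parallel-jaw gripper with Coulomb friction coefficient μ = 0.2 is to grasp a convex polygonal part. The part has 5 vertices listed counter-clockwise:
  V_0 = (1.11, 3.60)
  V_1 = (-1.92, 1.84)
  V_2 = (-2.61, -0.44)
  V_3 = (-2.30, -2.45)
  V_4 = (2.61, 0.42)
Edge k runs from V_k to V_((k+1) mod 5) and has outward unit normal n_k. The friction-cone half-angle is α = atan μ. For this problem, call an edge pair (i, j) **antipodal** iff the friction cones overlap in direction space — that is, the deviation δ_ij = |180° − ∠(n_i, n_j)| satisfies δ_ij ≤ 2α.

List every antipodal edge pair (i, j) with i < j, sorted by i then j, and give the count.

α = atan 0.2 = 11.31°;  2α = 22.62°
n_0 = (-0.5023, +0.8647)
n_1 = (-0.9571, +0.2897)
n_2 = (-0.9883, -0.1524)
n_3 = (+0.5046, -0.8633)
n_4 = (+0.9044, +0.4266)
  (0,1): δ = 136.99°  ·
  (0,2): δ = 111.38°  ·
  (0,3): δ = 0.16°  ✓
  (0,4): δ = 85.10°  ·
  (1,2): δ = 154.39°  ·
  (1,3): δ = 42.86°  ·
  (1,4): δ = 42.09°  ·
  (2,3): δ = 68.46°  ·
  (2,4): δ = 16.49°  ✓
  (3,4): δ = 95.05°  ·
antipodal pairs: 2

count = 2; pairs: (0,3), (2,4)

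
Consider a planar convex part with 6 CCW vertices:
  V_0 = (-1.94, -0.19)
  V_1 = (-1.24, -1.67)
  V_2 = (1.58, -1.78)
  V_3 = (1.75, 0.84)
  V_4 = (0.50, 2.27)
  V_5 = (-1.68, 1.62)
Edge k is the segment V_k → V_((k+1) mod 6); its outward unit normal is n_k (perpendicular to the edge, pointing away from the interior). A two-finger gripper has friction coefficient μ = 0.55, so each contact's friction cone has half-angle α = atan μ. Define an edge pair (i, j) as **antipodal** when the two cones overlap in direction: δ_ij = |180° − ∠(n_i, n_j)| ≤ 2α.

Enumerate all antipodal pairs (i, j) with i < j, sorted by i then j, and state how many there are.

count = 6; pairs: (0,2), (0,3), (1,3), (1,4), (2,5), (3,5)

α = atan 0.55 = 28.81°;  2α = 57.62°
n_0 = (-0.9040, -0.4276)
n_1 = (-0.0390, -0.9992)
n_2 = (+0.9979, -0.0647)
n_3 = (+0.7529, +0.6581)
n_4 = (-0.2857, +0.9583)
n_5 = (-0.9898, +0.1422)
  (0,1): δ = 117.55°  ·
  (0,2): δ = 29.03°  ✓
  (0,3): δ = 15.84°  ✓
  (0,4): δ = 81.29°  ·
  (0,5): δ = 146.51°  ·
  (1,2): δ = 91.48°  ·
  (1,3): δ = 46.61°  ✓
  (1,4): δ = 18.84°  ✓
  (1,5): δ = 84.06°  ·
  (2,3): δ = 135.13°  ·
  (2,4): δ = 69.68°  ·
  (2,5): δ = 4.46°  ✓
  (3,4): δ = 114.55°  ·
  (3,5): δ = 49.33°  ✓
  (4,5): δ = 114.78°  ·
antipodal pairs: 6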